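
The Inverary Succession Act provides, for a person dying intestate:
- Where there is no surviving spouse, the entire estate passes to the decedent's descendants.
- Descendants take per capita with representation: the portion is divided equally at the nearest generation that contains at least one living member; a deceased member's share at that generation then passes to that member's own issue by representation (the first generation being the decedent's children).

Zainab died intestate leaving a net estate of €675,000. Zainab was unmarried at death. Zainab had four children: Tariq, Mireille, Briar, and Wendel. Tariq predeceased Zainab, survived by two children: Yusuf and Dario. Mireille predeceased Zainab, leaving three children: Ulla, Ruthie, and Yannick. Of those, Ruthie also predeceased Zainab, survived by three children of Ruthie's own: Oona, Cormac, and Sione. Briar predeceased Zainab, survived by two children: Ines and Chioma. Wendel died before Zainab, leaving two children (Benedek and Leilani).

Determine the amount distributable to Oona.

The entire €675,000 passes to the descendants.
No child survives, so the initial division is made at the grandchildren's generation.
That amount (€675,000) is divided into 9 shares of €75,000: Yusuf, Dario, Ulla, Yannick, Ines, Chioma, Benedek, and Leilani each take €75,000; Ruthie's €75,000 share passes to Ruthie's issue.
Ruthie's share (€75,000) is divided into 3 shares of €25,000: Oona, Cormac, and Sione each take €25,000.

Oona receives €25,000.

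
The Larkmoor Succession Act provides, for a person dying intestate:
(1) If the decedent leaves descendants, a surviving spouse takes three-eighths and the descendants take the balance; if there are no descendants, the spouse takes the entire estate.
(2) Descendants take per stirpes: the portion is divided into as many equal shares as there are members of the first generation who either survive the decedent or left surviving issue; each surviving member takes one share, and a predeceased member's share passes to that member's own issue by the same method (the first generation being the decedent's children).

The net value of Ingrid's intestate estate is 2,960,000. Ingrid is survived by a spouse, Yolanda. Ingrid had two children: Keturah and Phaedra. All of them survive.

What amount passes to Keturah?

Yolanda takes three-eighths of 2,960,000 = 1,110,000. The remaining 1,850,000 passes to the descendants.
The descendants' portion (1,850,000) is divided into 2 shares of 925,000: Keturah and Phaedra each take 925,000.

Keturah receives 925,000.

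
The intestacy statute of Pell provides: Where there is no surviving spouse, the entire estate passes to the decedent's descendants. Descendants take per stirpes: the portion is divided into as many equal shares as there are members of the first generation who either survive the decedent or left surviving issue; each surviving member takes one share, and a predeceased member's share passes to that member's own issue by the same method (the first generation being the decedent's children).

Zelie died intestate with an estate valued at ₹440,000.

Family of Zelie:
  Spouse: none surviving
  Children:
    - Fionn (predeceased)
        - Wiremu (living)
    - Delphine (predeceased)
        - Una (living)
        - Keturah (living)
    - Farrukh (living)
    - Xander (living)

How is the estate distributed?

Wiremu: ₹110,000; Una: ₹55,000; Keturah: ₹55,000; Farrukh: ₹110,000; Xander: ₹110,000

The entire ₹440,000 passes to the descendants.
That amount (₹440,000) is divided into 4 shares of ₹110,000: Farrukh and Xander each take ₹110,000; Fionn's ₹110,000 share passes to Fionn's issue; Delphine's ₹110,000 share passes to Delphine's issue.
Fionn's share (₹110,000) passes entirely to Wiremu.
Delphine's share (₹110,000) is divided into 2 shares of ₹55,000: Una and Keturah each take ₹55,000.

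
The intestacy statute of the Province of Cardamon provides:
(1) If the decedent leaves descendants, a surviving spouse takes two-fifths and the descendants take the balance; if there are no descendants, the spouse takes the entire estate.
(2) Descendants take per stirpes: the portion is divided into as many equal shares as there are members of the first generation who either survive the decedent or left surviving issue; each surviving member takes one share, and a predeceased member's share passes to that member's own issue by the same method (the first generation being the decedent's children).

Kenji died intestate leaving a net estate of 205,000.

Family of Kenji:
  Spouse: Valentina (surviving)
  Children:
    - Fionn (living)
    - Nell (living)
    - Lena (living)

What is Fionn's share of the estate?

Valentina takes two-fifths of 205,000 = 82,000. The remaining 123,000 passes to the descendants.
The descendants' portion (123,000) is divided into 3 shares of 41,000: Fionn, Nell, and Lena each take 41,000.

Fionn receives 41,000.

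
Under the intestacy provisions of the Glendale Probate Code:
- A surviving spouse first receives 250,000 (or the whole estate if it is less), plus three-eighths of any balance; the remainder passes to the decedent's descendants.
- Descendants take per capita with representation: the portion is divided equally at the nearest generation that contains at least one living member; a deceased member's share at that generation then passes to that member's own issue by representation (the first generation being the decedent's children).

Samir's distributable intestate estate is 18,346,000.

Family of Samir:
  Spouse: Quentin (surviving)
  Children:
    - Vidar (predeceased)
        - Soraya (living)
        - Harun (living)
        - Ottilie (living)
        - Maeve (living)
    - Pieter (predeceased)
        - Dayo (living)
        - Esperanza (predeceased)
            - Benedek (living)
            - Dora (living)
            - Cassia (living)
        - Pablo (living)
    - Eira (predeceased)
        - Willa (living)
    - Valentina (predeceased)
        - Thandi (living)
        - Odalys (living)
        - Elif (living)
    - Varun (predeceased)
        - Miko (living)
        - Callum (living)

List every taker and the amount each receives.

Quentin first takes 250,000, leaving a balance of 18,096,000. Quentin then takes three-eighths of the balance (6,786,000), for a total of 7,036,000. The remaining 11,310,000 passes to the descendants.
No child survives, so the initial division is made at the grandchildren's generation.
The descendants' portion (11,310,000) is divided into 13 shares of 870,000: Soraya, Harun, Ottilie, Maeve, Dayo, Pablo, Willa, Thandi, Odalys, Elif, Miko, and Callum each take 870,000; Esperanza's 870,000 share passes to Esperanza's issue.
Esperanza's share (870,000) is divided into 3 shares of 290,000: Benedek, Dora, and Cassia each take 290,000.

Quentin: 7,036,000; Soraya: 870,000; Harun: 870,000; Ottilie: 870,000; Maeve: 870,000; Dayo: 870,000; Benedek: 290,000; Dora: 290,000; Cassia: 290,000; Pablo: 870,000; Willa: 870,000; Thandi: 870,000; Odalys: 870,000; Elif: 870,000; Miko: 870,000; Callum: 870,000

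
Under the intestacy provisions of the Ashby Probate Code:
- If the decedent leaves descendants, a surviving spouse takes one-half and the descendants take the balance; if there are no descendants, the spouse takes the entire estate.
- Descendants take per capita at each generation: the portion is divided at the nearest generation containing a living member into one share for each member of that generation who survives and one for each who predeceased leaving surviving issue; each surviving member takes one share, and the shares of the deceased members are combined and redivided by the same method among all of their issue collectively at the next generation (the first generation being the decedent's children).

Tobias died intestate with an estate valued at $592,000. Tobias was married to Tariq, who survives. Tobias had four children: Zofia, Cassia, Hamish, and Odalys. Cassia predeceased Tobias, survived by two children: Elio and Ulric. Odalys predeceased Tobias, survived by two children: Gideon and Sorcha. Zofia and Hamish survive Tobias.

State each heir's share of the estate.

Tariq: $296,000; Zofia: $74,000; Elio: $37,000; Ulric: $37,000; Hamish: $74,000; Gideon: $37,000; Sorcha: $37,000

Tariq takes one-half of $592,000 = $296,000. The remaining $296,000 passes to the descendants.
The descendants' portion ($296,000) is divided at the children's generation into 4 shares of $74,000. Zofia and Hamish each take $74,000. The 2 shares of the deceased (Cassia and Odalys) are combined into a pool of $148,000.
That pool ($148,000) is divided at the grandchildren's generation equally among Elio, Ulric, Gideon, and Sorcha: $37,000 each.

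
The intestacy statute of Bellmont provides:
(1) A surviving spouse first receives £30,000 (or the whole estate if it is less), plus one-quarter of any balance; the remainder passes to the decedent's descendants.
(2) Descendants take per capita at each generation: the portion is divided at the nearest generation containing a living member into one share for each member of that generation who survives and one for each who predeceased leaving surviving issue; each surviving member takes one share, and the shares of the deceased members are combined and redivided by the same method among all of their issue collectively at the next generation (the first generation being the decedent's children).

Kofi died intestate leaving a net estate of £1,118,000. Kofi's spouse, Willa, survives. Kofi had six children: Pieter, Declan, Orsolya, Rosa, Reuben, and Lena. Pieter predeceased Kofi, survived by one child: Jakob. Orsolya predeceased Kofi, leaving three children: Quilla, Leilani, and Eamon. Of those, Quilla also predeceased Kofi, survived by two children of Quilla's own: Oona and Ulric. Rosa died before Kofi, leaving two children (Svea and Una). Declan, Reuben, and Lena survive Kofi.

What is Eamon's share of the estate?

Eamon receives £68,000.

Willa first takes £30,000, leaving a balance of £1,088,000. Willa then takes one-quarter of the balance (£272,000), for a total of £302,000. The remaining £816,000 passes to the descendants.
The descendants' portion (£816,000) is divided at the children's generation into 6 shares of £136,000. Declan, Reuben, and Lena each take £136,000. The 3 shares of the deceased (Pieter, Orsolya, and Rosa) are combined into a pool of £408,000.
That pool (£408,000) is divided at the grandchildren's generation into 6 shares of £68,000. Jakob, Leilani, Eamon, Svea, and Una each take £68,000. The remaining share for the deceased Quilla (£68,000) is carried to the next generation.
That pool (£68,000) is divided at the great-grandchildren's generation equally among Oona and Ulric: £34,000 each.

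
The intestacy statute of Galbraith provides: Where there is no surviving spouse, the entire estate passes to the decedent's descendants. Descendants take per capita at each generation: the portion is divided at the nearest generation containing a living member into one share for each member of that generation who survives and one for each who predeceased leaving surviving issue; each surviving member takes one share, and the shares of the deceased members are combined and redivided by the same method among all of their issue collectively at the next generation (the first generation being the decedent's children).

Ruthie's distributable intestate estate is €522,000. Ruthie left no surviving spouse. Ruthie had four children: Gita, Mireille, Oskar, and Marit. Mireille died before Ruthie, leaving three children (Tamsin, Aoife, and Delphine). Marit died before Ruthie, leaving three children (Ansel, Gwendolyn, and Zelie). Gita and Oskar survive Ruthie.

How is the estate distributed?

Gita: €130,500; Tamsin: €43,500; Aoife: €43,500; Delphine: €43,500; Oskar: €130,500; Ansel: €43,500; Gwendolyn: €43,500; Zelie: €43,500

The entire €522,000 passes to the descendants.
That amount (€522,000) is divided at the children's generation into 4 shares of €130,500. Gita and Oskar each take €130,500. The 2 shares of the deceased (Mireille and Marit) are combined into a pool of €261,000.
That pool (€261,000) is divided at the grandchildren's generation equally among Tamsin, Aoife, Delphine, Ansel, Gwendolyn, and Zelie: €43,500 each.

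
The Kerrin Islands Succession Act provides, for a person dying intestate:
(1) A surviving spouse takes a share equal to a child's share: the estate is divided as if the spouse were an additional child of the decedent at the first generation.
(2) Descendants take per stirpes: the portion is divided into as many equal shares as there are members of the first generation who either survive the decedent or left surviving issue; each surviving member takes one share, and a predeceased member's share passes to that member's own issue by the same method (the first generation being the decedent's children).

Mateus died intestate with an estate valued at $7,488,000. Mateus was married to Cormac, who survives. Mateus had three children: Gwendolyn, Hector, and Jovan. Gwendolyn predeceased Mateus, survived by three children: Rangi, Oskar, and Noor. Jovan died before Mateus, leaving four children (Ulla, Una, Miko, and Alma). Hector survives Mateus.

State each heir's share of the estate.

Cormac: $1,872,000; Rangi: $624,000; Oskar: $624,000; Noor: $624,000; Hector: $1,872,000; Ulla: $468,000; Una: $468,000; Miko: $468,000; Alma: $468,000

The spouse counts as an additional share at the children's level, so there are 4 primary shares of $1,872,000. Cormac takes one such share ($1,872,000).
The children's combined portion ($5,616,000) is divided into 3 shares of $1,872,000: Hector takes $1,872,000; Gwendolyn's $1,872,000 share passes to Gwendolyn's issue; Jovan's $1,872,000 share passes to Jovan's issue.
Gwendolyn's share ($1,872,000) is divided into 3 shares of $624,000: Rangi, Oskar, and Noor each take $624,000.
Jovan's share ($1,872,000) is divided into 4 shares of $468,000: Ulla, Una, Miko, and Alma each take $468,000.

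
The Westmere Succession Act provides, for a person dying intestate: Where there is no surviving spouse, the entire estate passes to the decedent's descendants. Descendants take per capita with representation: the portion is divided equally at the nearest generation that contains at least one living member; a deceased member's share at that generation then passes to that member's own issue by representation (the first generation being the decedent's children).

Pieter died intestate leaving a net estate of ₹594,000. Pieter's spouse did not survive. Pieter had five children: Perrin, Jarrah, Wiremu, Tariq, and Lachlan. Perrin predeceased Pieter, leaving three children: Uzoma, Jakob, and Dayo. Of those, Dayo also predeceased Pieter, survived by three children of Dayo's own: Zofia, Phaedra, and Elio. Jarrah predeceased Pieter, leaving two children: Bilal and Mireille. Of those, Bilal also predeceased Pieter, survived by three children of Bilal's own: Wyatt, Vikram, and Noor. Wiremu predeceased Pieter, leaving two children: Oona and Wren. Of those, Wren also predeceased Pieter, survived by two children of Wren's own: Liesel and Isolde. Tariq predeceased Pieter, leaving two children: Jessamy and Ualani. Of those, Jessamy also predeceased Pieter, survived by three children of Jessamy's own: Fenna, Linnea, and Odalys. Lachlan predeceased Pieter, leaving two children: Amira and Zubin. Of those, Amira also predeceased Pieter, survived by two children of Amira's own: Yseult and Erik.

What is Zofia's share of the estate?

The entire ₹594,000 passes to the descendants.
No child survives, so the initial division is made at the grandchildren's generation.
That amount (₹594,000) is divided into 11 shares of ₹54,000: Uzoma, Jakob, Mireille, Oona, Ualani, and Zubin each take ₹54,000; Dayo's ₹54,000 share passes to Dayo's issue; Bilal's ₹54,000 share passes to Bilal's issue; Wren's ₹54,000 share passes to Wren's issue; Jessamy's ₹54,000 share passes to Jessamy's issue; Amira's ₹54,000 share passes to Amira's issue.
Dayo's share (₹54,000) is divided into 3 shares of ₹18,000: Zofia, Phaedra, and Elio each take ₹18,000.
Bilal's share (₹54,000) is divided into 3 shares of ₹18,000: Wyatt, Vikram, and Noor each take ₹18,000.
Wren's share (₹54,000) is divided into 2 shares of ₹27,000: Liesel and Isolde each take ₹27,000.
Jessamy's share (₹54,000) is divided into 3 shares of ₹18,000: Fenna, Linnea, and Odalys each take ₹18,000.
Amira's share (₹54,000) is divided into 2 shares of ₹27,000: Yseult and Erik each take ₹27,000.

Zofia receives ₹18,000.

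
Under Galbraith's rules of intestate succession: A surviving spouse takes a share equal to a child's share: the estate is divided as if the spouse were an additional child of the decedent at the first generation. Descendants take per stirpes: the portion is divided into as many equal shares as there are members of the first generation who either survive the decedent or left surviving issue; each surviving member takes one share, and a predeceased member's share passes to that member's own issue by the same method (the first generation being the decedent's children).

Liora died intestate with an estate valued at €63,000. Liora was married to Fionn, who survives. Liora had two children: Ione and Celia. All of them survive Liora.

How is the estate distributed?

The spouse counts as an additional share at the children's level, so there are 3 primary shares of €21,000. Fionn takes one such share (€21,000).
The children's combined portion (€42,000) is divided into 2 shares of €21,000: Ione and Celia each take €21,000.

Fionn: €21,000; Ione: €21,000; Celia: €21,000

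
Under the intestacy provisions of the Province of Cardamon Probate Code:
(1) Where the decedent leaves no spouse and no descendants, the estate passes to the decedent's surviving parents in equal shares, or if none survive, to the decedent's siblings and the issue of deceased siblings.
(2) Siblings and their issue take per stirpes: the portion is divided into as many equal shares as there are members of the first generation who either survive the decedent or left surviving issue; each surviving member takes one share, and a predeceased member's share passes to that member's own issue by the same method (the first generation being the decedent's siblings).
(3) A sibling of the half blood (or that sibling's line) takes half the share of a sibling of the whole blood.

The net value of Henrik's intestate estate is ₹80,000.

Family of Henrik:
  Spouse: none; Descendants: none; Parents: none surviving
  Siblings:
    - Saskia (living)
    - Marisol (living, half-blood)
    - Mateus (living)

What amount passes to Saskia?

Saskia receives ₹32,000.

The entire ₹80,000 passes to the siblings and their issue.
Counting each half-blood sibling's line as half a unit, there are 5/2 units in ₹80,000, so one unit is ₹32,000. Whole-blood lines (Saskia and Mateus) take ₹32,000 each; half-blood lines (Marisol) take ₹16,000 each.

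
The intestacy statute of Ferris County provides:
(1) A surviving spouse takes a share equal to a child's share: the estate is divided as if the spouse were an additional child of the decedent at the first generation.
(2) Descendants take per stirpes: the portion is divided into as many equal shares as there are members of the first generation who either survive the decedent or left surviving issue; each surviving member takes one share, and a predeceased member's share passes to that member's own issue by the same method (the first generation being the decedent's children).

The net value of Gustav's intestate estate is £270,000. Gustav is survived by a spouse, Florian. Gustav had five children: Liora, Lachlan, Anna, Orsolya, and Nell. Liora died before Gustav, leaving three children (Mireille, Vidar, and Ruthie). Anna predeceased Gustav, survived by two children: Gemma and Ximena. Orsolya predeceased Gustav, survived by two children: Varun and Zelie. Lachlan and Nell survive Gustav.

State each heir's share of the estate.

Florian: £45,000; Mireille: £15,000; Vidar: £15,000; Ruthie: £15,000; Lachlan: £45,000; Gemma: £22,500; Ximena: £22,500; Varun: £22,500; Zelie: £22,500; Nell: £45,000

The spouse counts as an additional share at the children's level, so there are 6 primary shares of £45,000. Florian takes one such share (£45,000).
The children's combined portion (£225,000) is divided into 5 shares of £45,000: Lachlan and Nell each take £45,000; Liora's £45,000 share passes to Liora's issue; Anna's £45,000 share passes to Anna's issue; Orsolya's £45,000 share passes to Orsolya's issue.
Liora's share (£45,000) is divided into 3 shares of £15,000: Mireille, Vidar, and Ruthie each take £15,000.
Anna's share (£45,000) is divided into 2 shares of £22,500: Gemma and Ximena each take £22,500.
Orsolya's share (£45,000) is divided into 2 shares of £22,500: Varun and Zelie each take £22,500.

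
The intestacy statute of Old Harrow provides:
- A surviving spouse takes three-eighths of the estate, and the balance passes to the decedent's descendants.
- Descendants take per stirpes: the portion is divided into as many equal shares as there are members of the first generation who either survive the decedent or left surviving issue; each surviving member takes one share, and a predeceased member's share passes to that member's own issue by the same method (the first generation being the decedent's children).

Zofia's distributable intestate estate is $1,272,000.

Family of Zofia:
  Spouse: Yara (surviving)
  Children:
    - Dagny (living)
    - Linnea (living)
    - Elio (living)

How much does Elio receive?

Elio receives $265,000.

Yara takes three-eighths of $1,272,000 = $477,000. The remaining $795,000 passes to the descendants.
The descendants' portion ($795,000) is divided into 3 shares of $265,000: Dagny, Linnea, and Elio each take $265,000.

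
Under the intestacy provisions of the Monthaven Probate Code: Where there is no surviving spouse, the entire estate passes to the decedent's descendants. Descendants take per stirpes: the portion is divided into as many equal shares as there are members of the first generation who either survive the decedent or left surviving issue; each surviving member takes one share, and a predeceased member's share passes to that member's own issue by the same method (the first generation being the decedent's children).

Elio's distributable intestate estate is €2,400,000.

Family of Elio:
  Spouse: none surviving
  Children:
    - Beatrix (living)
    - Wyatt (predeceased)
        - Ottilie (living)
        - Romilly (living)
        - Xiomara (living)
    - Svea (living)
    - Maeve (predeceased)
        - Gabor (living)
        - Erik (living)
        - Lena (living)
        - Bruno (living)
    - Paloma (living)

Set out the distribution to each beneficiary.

The entire €2,400,000 passes to the descendants.
That amount (€2,400,000) is divided into 5 shares of €480,000: Beatrix, Svea, and Paloma each take €480,000; Wyatt's €480,000 share passes to Wyatt's issue; Maeve's €480,000 share passes to Maeve's issue.
Wyatt's share (€480,000) is divided into 3 shares of €160,000: Ottilie, Romilly, and Xiomara each take €160,000.
Maeve's share (€480,000) is divided into 4 shares of €120,000: Gabor, Erik, Lena, and Bruno each take €120,000.

Beatrix: €480,000; Ottilie: €160,000; Romilly: €160,000; Xiomara: €160,000; Svea: €480,000; Gabor: €120,000; Erik: €120,000; Lena: €120,000; Bruno: €120,000; Paloma: €480,000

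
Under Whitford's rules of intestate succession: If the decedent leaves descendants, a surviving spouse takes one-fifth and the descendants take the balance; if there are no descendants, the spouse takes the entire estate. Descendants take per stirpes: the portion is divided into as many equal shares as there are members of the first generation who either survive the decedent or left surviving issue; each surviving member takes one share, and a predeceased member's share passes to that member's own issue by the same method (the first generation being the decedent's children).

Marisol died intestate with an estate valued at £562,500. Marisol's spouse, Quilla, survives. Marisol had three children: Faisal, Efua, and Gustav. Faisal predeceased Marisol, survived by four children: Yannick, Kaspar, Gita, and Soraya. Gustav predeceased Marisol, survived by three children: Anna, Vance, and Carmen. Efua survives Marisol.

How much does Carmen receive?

Carmen receives £50,000.

Quilla takes one-fifth of £562,500 = £112,500. The remaining £450,000 passes to the descendants.
The descendants' portion (£450,000) is divided into 3 shares of £150,000: Efua takes £150,000; Faisal's £150,000 share passes to Faisal's issue; Gustav's £150,000 share passes to Gustav's issue.
Faisal's share (£150,000) is divided into 4 shares of £37,500: Yannick, Kaspar, Gita, and Soraya each take £37,500.
Gustav's share (£150,000) is divided into 3 shares of £50,000: Anna, Vance, and Carmen each take £50,000.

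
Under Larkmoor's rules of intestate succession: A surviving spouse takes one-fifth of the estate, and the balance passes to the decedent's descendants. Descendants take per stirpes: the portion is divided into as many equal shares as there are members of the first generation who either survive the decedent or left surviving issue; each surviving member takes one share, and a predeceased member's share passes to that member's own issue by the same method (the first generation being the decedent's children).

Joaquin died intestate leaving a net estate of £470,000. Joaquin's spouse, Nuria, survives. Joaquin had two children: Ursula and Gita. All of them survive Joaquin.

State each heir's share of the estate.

Nuria takes one-fifth of £470,000 = £94,000. The remaining £376,000 passes to the descendants.
The descendants' portion (£376,000) is divided into 2 shares of £188,000: Ursula and Gita each take £188,000.

Nuria: £94,000; Ursula: £188,000; Gita: £188,000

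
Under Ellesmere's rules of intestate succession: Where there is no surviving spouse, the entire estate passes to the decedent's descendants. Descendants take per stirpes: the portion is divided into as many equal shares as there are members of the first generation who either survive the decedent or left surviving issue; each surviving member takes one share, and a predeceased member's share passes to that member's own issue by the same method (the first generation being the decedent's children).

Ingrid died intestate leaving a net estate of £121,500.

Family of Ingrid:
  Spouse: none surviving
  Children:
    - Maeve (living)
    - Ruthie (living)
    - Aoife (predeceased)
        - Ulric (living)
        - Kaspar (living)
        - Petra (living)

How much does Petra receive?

The entire £121,500 passes to the descendants.
That amount (£121,500) is divided into 3 shares of £40,500: Maeve and Ruthie each take £40,500; Aoife's £40,500 share passes to Aoife's issue.
Aoife's share (£40,500) is divided into 3 shares of £13,500: Ulric, Kaspar, and Petra each take £13,500.

Petra receives £13,500.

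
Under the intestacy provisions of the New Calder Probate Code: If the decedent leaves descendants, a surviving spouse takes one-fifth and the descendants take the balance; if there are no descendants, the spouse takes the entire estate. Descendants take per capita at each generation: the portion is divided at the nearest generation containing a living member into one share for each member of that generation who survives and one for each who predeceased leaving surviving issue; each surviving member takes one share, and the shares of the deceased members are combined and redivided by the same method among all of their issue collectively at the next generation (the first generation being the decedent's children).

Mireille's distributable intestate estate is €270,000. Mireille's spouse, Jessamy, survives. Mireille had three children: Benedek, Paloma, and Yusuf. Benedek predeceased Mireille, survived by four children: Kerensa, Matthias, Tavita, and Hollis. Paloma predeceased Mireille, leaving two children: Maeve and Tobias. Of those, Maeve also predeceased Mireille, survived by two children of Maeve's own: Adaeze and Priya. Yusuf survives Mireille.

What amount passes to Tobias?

Jessamy takes one-fifth of €270,000 = €54,000. The remaining €216,000 passes to the descendants.
The descendants' portion (€216,000) is divided at the children's generation into 3 shares of €72,000. Yusuf takes €72,000. The 2 shares of the deceased (Benedek and Paloma) are combined into a pool of €144,000.
That pool (€144,000) is divided at the grandchildren's generation into 6 shares of €24,000. Kerensa, Matthias, Tavita, Hollis, and Tobias each take €24,000. The remaining share for the deceased Maeve (€24,000) is carried to the next generation.
That pool (€24,000) is divided at the great-grandchildren's generation equally among Adaeze and Priya: €12,000 each.

Tobias receives €24,000.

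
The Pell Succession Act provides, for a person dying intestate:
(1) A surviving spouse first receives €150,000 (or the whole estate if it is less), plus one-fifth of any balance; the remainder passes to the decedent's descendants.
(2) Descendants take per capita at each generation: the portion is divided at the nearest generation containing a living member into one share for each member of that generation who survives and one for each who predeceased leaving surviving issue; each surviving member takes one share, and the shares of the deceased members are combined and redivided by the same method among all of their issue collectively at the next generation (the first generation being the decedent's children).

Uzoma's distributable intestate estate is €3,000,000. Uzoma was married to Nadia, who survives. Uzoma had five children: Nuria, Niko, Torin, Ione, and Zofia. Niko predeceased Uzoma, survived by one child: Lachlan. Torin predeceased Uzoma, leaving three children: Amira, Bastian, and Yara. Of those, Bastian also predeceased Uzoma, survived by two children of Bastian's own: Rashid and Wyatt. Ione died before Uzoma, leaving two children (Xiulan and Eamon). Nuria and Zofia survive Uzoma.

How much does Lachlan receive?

Nadia first takes €150,000, leaving a balance of €2,850,000. Nadia then takes one-fifth of the balance (€570,000), for a total of €720,000. The remaining €2,280,000 passes to the descendants.
The descendants' portion (€2,280,000) is divided at the children's generation into 5 shares of €456,000. Nuria and Zofia each take €456,000. The 3 shares of the deceased (Niko, Torin, and Ione) are combined into a pool of €1,368,000.
That pool (€1,368,000) is divided at the grandchildren's generation into 6 shares of €228,000. Lachlan, Amira, Yara, Xiulan, and Eamon each take €228,000. The remaining share for the deceased Bastian (€228,000) is carried to the next generation.
That pool (€228,000) is divided at the great-grandchildren's generation equally among Rashid and Wyatt: €114,000 each.

Lachlan receives €228,000.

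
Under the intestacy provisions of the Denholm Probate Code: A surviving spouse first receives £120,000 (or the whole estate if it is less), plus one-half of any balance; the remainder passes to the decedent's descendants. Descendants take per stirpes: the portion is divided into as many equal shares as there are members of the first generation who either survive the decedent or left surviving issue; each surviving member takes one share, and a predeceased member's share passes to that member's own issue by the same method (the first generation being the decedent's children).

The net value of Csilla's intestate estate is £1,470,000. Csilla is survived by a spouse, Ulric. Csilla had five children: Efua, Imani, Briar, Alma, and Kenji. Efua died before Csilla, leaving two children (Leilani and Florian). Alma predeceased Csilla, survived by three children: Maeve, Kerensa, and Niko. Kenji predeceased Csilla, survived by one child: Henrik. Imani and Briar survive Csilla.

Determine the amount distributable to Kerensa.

Kerensa receives £45,000.

Ulric first takes £120,000, leaving a balance of £1,350,000. Ulric then takes one-half of the balance (£675,000), for a total of £795,000. The remaining £675,000 passes to the descendants.
The descendants' portion (£675,000) is divided into 5 shares of £135,000: Imani and Briar each take £135,000; Efua's £135,000 share passes to Efua's issue; Alma's £135,000 share passes to Alma's issue; Kenji's £135,000 share passes to Kenji's issue.
Efua's share (£135,000) is divided into 2 shares of £67,500: Leilani and Florian each take £67,500.
Alma's share (£135,000) is divided into 3 shares of £45,000: Maeve, Kerensa, and Niko each take £45,000.
Kenji's share (£135,000) passes entirely to Henrik.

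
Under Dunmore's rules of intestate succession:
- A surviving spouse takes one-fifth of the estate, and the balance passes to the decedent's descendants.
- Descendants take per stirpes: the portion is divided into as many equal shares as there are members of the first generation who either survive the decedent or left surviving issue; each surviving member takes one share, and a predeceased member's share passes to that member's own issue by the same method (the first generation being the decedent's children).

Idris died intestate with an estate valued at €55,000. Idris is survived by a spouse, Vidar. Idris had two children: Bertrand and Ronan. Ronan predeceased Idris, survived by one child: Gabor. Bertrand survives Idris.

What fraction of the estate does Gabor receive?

Gabor receives 2/5 of the estate.

Vidar takes one-fifth of €55,000 = €11,000. The remaining €44,000 passes to the descendants.
The descendants' portion (€44,000) is divided into 2 shares of €22,000: Bertrand takes €22,000; Ronan's €22,000 share passes to Ronan's issue.
Ronan's share (€22,000) passes entirely to Gabor.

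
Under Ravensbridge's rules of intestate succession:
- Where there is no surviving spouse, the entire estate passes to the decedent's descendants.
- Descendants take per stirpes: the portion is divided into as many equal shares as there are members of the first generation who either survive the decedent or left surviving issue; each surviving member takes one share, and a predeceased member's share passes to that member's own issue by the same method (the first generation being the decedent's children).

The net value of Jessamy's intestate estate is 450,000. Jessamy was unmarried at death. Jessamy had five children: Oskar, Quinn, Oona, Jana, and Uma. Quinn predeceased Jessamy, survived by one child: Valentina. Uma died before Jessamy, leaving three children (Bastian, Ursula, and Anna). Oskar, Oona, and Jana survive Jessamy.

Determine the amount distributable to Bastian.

The entire 450,000 passes to the descendants.
That amount (450,000) is divided into 5 shares of 90,000: Oskar, Oona, and Jana each take 90,000; Quinn's 90,000 share passes to Quinn's issue; Uma's 90,000 share passes to Uma's issue.
Quinn's share (90,000) passes entirely to Valentina.
Uma's share (90,000) is divided into 3 shares of 30,000: Bastian, Ursula, and Anna each take 30,000.

Bastian receives 30,000.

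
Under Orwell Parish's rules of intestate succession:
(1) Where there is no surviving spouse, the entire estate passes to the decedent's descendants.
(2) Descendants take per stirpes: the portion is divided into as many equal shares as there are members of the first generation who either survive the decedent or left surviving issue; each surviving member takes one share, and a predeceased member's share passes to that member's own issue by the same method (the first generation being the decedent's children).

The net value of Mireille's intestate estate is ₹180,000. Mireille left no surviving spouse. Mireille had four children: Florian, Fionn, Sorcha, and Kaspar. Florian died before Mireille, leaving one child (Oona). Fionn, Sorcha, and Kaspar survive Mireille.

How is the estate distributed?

Oona: ₹45,000; Fionn: ₹45,000; Sorcha: ₹45,000; Kaspar: ₹45,000

The entire ₹180,000 passes to the descendants.
That amount (₹180,000) is divided into 4 shares of ₹45,000: Fionn, Sorcha, and Kaspar each take ₹45,000; Florian's ₹45,000 share passes to Florian's issue.
Florian's share (₹45,000) passes entirely to Oona.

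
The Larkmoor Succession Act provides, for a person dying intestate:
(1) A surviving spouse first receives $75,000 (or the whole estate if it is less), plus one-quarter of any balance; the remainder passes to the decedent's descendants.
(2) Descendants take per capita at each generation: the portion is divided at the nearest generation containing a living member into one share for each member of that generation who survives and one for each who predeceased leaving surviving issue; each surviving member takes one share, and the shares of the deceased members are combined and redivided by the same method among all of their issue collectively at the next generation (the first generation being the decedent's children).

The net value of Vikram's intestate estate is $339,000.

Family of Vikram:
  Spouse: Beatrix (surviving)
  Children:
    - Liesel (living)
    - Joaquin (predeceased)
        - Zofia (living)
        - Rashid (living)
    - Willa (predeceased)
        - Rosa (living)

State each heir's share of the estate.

Beatrix first takes $75,000, leaving a balance of $264,000. Beatrix then takes one-quarter of the balance ($66,000), for a total of $141,000. The remaining $198,000 passes to the descendants.
The descendants' portion ($198,000) is divided at the children's generation into 3 shares of $66,000. Liesel takes $66,000. The 2 shares of the deceased (Joaquin and Willa) are combined into a pool of $132,000.
That pool ($132,000) is divided at the grandchildren's generation equally among Zofia, Rashid, and Rosa: $44,000 each.

Beatrix: $141,000; Liesel: $66,000; Zofia: $44,000; Rashid: $44,000; Rosa: $44,000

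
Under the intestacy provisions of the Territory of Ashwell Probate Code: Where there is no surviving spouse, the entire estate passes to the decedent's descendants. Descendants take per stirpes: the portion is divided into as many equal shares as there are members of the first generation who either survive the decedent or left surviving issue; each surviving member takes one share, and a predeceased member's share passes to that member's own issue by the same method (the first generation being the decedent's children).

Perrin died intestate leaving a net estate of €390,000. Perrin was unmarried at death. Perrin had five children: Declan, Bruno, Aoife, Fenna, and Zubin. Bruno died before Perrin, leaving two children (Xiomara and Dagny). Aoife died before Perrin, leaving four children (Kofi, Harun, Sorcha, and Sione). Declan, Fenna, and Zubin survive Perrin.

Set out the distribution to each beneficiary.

The entire €390,000 passes to the descendants.
That amount (€390,000) is divided into 5 shares of €78,000: Declan, Fenna, and Zubin each take €78,000; Bruno's €78,000 share passes to Bruno's issue; Aoife's €78,000 share passes to Aoife's issue.
Bruno's share (€78,000) is divided into 2 shares of €39,000: Xiomara and Dagny each take €39,000.
Aoife's share (€78,000) is divided into 4 shares of €19,500: Kofi, Harun, Sorcha, and Sione each take €19,500.

Declan: €78,000; Xiomara: €39,000; Dagny: €39,000; Kofi: €19,500; Harun: €19,500; Sorcha: €19,500; Sione: €19,500; Fenna: €78,000; Zubin: €78,000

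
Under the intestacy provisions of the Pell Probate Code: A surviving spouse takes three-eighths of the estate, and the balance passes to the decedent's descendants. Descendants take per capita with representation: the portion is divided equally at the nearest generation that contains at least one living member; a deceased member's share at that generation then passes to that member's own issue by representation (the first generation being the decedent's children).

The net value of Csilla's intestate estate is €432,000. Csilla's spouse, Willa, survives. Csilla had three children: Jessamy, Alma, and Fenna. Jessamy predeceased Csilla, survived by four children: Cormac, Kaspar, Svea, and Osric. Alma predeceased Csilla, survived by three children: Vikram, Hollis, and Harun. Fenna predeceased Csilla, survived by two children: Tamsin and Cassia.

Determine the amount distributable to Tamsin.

Tamsin receives €30,000.

Willa takes three-eighths of €432,000 = €162,000. The remaining €270,000 passes to the descendants.
No child survives, so the initial division is made at the grandchildren's generation.
The descendants' portion (€270,000) is divided into 9 shares of €30,000: Cormac, Kaspar, Svea, Osric, Vikram, Hollis, Harun, Tamsin, and Cassia each take €30,000.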